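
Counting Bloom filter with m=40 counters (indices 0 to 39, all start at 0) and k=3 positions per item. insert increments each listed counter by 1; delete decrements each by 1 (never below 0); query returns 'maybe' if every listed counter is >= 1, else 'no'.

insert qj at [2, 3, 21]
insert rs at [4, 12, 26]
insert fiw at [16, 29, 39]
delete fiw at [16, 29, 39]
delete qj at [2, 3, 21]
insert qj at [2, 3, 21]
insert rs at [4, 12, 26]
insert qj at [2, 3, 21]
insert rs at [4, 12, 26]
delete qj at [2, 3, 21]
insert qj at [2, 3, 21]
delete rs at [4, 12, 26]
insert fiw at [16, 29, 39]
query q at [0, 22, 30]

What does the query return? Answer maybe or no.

Answer: no

Derivation:
Step 1: insert qj at [2, 3, 21] -> counters=[0,0,1,1,0,0,0,0,0,0,0,0,0,0,0,0,0,0,0,0,0,1,0,0,0,0,0,0,0,0,0,0,0,0,0,0,0,0,0,0]
Step 2: insert rs at [4, 12, 26] -> counters=[0,0,1,1,1,0,0,0,0,0,0,0,1,0,0,0,0,0,0,0,0,1,0,0,0,0,1,0,0,0,0,0,0,0,0,0,0,0,0,0]
Step 3: insert fiw at [16, 29, 39] -> counters=[0,0,1,1,1,0,0,0,0,0,0,0,1,0,0,0,1,0,0,0,0,1,0,0,0,0,1,0,0,1,0,0,0,0,0,0,0,0,0,1]
Step 4: delete fiw at [16, 29, 39] -> counters=[0,0,1,1,1,0,0,0,0,0,0,0,1,0,0,0,0,0,0,0,0,1,0,0,0,0,1,0,0,0,0,0,0,0,0,0,0,0,0,0]
Step 5: delete qj at [2, 3, 21] -> counters=[0,0,0,0,1,0,0,0,0,0,0,0,1,0,0,0,0,0,0,0,0,0,0,0,0,0,1,0,0,0,0,0,0,0,0,0,0,0,0,0]
Step 6: insert qj at [2, 3, 21] -> counters=[0,0,1,1,1,0,0,0,0,0,0,0,1,0,0,0,0,0,0,0,0,1,0,0,0,0,1,0,0,0,0,0,0,0,0,0,0,0,0,0]
Step 7: insert rs at [4, 12, 26] -> counters=[0,0,1,1,2,0,0,0,0,0,0,0,2,0,0,0,0,0,0,0,0,1,0,0,0,0,2,0,0,0,0,0,0,0,0,0,0,0,0,0]
Step 8: insert qj at [2, 3, 21] -> counters=[0,0,2,2,2,0,0,0,0,0,0,0,2,0,0,0,0,0,0,0,0,2,0,0,0,0,2,0,0,0,0,0,0,0,0,0,0,0,0,0]
Step 9: insert rs at [4, 12, 26] -> counters=[0,0,2,2,3,0,0,0,0,0,0,0,3,0,0,0,0,0,0,0,0,2,0,0,0,0,3,0,0,0,0,0,0,0,0,0,0,0,0,0]
Step 10: delete qj at [2, 3, 21] -> counters=[0,0,1,1,3,0,0,0,0,0,0,0,3,0,0,0,0,0,0,0,0,1,0,0,0,0,3,0,0,0,0,0,0,0,0,0,0,0,0,0]
Step 11: insert qj at [2, 3, 21] -> counters=[0,0,2,2,3,0,0,0,0,0,0,0,3,0,0,0,0,0,0,0,0,2,0,0,0,0,3,0,0,0,0,0,0,0,0,0,0,0,0,0]
Step 12: delete rs at [4, 12, 26] -> counters=[0,0,2,2,2,0,0,0,0,0,0,0,2,0,0,0,0,0,0,0,0,2,0,0,0,0,2,0,0,0,0,0,0,0,0,0,0,0,0,0]
Step 13: insert fiw at [16, 29, 39] -> counters=[0,0,2,2,2,0,0,0,0,0,0,0,2,0,0,0,1,0,0,0,0,2,0,0,0,0,2,0,0,1,0,0,0,0,0,0,0,0,0,1]
Query q: check counters[0]=0 counters[22]=0 counters[30]=0 -> no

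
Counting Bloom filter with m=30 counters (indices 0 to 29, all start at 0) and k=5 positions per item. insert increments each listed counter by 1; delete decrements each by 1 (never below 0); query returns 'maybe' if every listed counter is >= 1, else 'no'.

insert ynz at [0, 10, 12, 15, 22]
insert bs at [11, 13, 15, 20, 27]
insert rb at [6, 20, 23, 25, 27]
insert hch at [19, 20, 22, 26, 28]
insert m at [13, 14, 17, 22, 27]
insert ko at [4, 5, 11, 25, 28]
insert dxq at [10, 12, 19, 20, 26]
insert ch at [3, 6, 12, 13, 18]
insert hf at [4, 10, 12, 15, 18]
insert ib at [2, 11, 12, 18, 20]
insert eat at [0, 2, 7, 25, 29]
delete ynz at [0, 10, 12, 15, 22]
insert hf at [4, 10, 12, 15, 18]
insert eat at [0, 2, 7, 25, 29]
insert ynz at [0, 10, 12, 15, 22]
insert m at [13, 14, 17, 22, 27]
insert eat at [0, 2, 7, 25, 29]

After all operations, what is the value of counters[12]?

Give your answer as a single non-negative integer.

Step 1: insert ynz at [0, 10, 12, 15, 22] -> counters=[1,0,0,0,0,0,0,0,0,0,1,0,1,0,0,1,0,0,0,0,0,0,1,0,0,0,0,0,0,0]
Step 2: insert bs at [11, 13, 15, 20, 27] -> counters=[1,0,0,0,0,0,0,0,0,0,1,1,1,1,0,2,0,0,0,0,1,0,1,0,0,0,0,1,0,0]
Step 3: insert rb at [6, 20, 23, 25, 27] -> counters=[1,0,0,0,0,0,1,0,0,0,1,1,1,1,0,2,0,0,0,0,2,0,1,1,0,1,0,2,0,0]
Step 4: insert hch at [19, 20, 22, 26, 28] -> counters=[1,0,0,0,0,0,1,0,0,0,1,1,1,1,0,2,0,0,0,1,3,0,2,1,0,1,1,2,1,0]
Step 5: insert m at [13, 14, 17, 22, 27] -> counters=[1,0,0,0,0,0,1,0,0,0,1,1,1,2,1,2,0,1,0,1,3,0,3,1,0,1,1,3,1,0]
Step 6: insert ko at [4, 5, 11, 25, 28] -> counters=[1,0,0,0,1,1,1,0,0,0,1,2,1,2,1,2,0,1,0,1,3,0,3,1,0,2,1,3,2,0]
Step 7: insert dxq at [10, 12, 19, 20, 26] -> counters=[1,0,0,0,1,1,1,0,0,0,2,2,2,2,1,2,0,1,0,2,4,0,3,1,0,2,2,3,2,0]
Step 8: insert ch at [3, 6, 12, 13, 18] -> counters=[1,0,0,1,1,1,2,0,0,0,2,2,3,3,1,2,0,1,1,2,4,0,3,1,0,2,2,3,2,0]
Step 9: insert hf at [4, 10, 12, 15, 18] -> counters=[1,0,0,1,2,1,2,0,0,0,3,2,4,3,1,3,0,1,2,2,4,0,3,1,0,2,2,3,2,0]
Step 10: insert ib at [2, 11, 12, 18, 20] -> counters=[1,0,1,1,2,1,2,0,0,0,3,3,5,3,1,3,0,1,3,2,5,0,3,1,0,2,2,3,2,0]
Step 11: insert eat at [0, 2, 7, 25, 29] -> counters=[2,0,2,1,2,1,2,1,0,0,3,3,5,3,1,3,0,1,3,2,5,0,3,1,0,3,2,3,2,1]
Step 12: delete ynz at [0, 10, 12, 15, 22] -> counters=[1,0,2,1,2,1,2,1,0,0,2,3,4,3,1,2,0,1,3,2,5,0,2,1,0,3,2,3,2,1]
Step 13: insert hf at [4, 10, 12, 15, 18] -> counters=[1,0,2,1,3,1,2,1,0,0,3,3,5,3,1,3,0,1,4,2,5,0,2,1,0,3,2,3,2,1]
Step 14: insert eat at [0, 2, 7, 25, 29] -> counters=[2,0,3,1,3,1,2,2,0,0,3,3,5,3,1,3,0,1,4,2,5,0,2,1,0,4,2,3,2,2]
Step 15: insert ynz at [0, 10, 12, 15, 22] -> counters=[3,0,3,1,3,1,2,2,0,0,4,3,6,3,1,4,0,1,4,2,5,0,3,1,0,4,2,3,2,2]
Step 16: insert m at [13, 14, 17, 22, 27] -> counters=[3,0,3,1,3,1,2,2,0,0,4,3,6,4,2,4,0,2,4,2,5,0,4,1,0,4,2,4,2,2]
Step 17: insert eat at [0, 2, 7, 25, 29] -> counters=[4,0,4,1,3,1,2,3,0,0,4,3,6,4,2,4,0,2,4,2,5,0,4,1,0,5,2,4,2,3]
Final counters=[4,0,4,1,3,1,2,3,0,0,4,3,6,4,2,4,0,2,4,2,5,0,4,1,0,5,2,4,2,3] -> counters[12]=6

Answer: 6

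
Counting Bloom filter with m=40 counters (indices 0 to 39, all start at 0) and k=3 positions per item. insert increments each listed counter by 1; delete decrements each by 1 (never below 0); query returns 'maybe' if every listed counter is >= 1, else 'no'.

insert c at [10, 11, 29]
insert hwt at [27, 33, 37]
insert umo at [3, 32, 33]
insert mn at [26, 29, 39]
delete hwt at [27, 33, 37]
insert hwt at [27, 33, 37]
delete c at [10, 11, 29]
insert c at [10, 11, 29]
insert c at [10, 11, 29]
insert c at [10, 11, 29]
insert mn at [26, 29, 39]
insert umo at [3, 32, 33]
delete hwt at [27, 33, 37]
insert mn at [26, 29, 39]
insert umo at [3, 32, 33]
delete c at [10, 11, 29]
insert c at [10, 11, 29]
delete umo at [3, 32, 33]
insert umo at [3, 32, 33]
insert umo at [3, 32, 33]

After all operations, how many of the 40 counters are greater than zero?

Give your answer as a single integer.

Step 1: insert c at [10, 11, 29] -> counters=[0,0,0,0,0,0,0,0,0,0,1,1,0,0,0,0,0,0,0,0,0,0,0,0,0,0,0,0,0,1,0,0,0,0,0,0,0,0,0,0]
Step 2: insert hwt at [27, 33, 37] -> counters=[0,0,0,0,0,0,0,0,0,0,1,1,0,0,0,0,0,0,0,0,0,0,0,0,0,0,0,1,0,1,0,0,0,1,0,0,0,1,0,0]
Step 3: insert umo at [3, 32, 33] -> counters=[0,0,0,1,0,0,0,0,0,0,1,1,0,0,0,0,0,0,0,0,0,0,0,0,0,0,0,1,0,1,0,0,1,2,0,0,0,1,0,0]
Step 4: insert mn at [26, 29, 39] -> counters=[0,0,0,1,0,0,0,0,0,0,1,1,0,0,0,0,0,0,0,0,0,0,0,0,0,0,1,1,0,2,0,0,1,2,0,0,0,1,0,1]
Step 5: delete hwt at [27, 33, 37] -> counters=[0,0,0,1,0,0,0,0,0,0,1,1,0,0,0,0,0,0,0,0,0,0,0,0,0,0,1,0,0,2,0,0,1,1,0,0,0,0,0,1]
Step 6: insert hwt at [27, 33, 37] -> counters=[0,0,0,1,0,0,0,0,0,0,1,1,0,0,0,0,0,0,0,0,0,0,0,0,0,0,1,1,0,2,0,0,1,2,0,0,0,1,0,1]
Step 7: delete c at [10, 11, 29] -> counters=[0,0,0,1,0,0,0,0,0,0,0,0,0,0,0,0,0,0,0,0,0,0,0,0,0,0,1,1,0,1,0,0,1,2,0,0,0,1,0,1]
Step 8: insert c at [10, 11, 29] -> counters=[0,0,0,1,0,0,0,0,0,0,1,1,0,0,0,0,0,0,0,0,0,0,0,0,0,0,1,1,0,2,0,0,1,2,0,0,0,1,0,1]
Step 9: insert c at [10, 11, 29] -> counters=[0,0,0,1,0,0,0,0,0,0,2,2,0,0,0,0,0,0,0,0,0,0,0,0,0,0,1,1,0,3,0,0,1,2,0,0,0,1,0,1]
Step 10: insert c at [10, 11, 29] -> counters=[0,0,0,1,0,0,0,0,0,0,3,3,0,0,0,0,0,0,0,0,0,0,0,0,0,0,1,1,0,4,0,0,1,2,0,0,0,1,0,1]
Step 11: insert mn at [26, 29, 39] -> counters=[0,0,0,1,0,0,0,0,0,0,3,3,0,0,0,0,0,0,0,0,0,0,0,0,0,0,2,1,0,5,0,0,1,2,0,0,0,1,0,2]
Step 12: insert umo at [3, 32, 33] -> counters=[0,0,0,2,0,0,0,0,0,0,3,3,0,0,0,0,0,0,0,0,0,0,0,0,0,0,2,1,0,5,0,0,2,3,0,0,0,1,0,2]
Step 13: delete hwt at [27, 33, 37] -> counters=[0,0,0,2,0,0,0,0,0,0,3,3,0,0,0,0,0,0,0,0,0,0,0,0,0,0,2,0,0,5,0,0,2,2,0,0,0,0,0,2]
Step 14: insert mn at [26, 29, 39] -> counters=[0,0,0,2,0,0,0,0,0,0,3,3,0,0,0,0,0,0,0,0,0,0,0,0,0,0,3,0,0,6,0,0,2,2,0,0,0,0,0,3]
Step 15: insert umo at [3, 32, 33] -> counters=[0,0,0,3,0,0,0,0,0,0,3,3,0,0,0,0,0,0,0,0,0,0,0,0,0,0,3,0,0,6,0,0,3,3,0,0,0,0,0,3]
Step 16: delete c at [10, 11, 29] -> counters=[0,0,0,3,0,0,0,0,0,0,2,2,0,0,0,0,0,0,0,0,0,0,0,0,0,0,3,0,0,5,0,0,3,3,0,0,0,0,0,3]
Step 17: insert c at [10, 11, 29] -> counters=[0,0,0,3,0,0,0,0,0,0,3,3,0,0,0,0,0,0,0,0,0,0,0,0,0,0,3,0,0,6,0,0,3,3,0,0,0,0,0,3]
Step 18: delete umo at [3, 32, 33] -> counters=[0,0,0,2,0,0,0,0,0,0,3,3,0,0,0,0,0,0,0,0,0,0,0,0,0,0,3,0,0,6,0,0,2,2,0,0,0,0,0,3]
Step 19: insert umo at [3, 32, 33] -> counters=[0,0,0,3,0,0,0,0,0,0,3,3,0,0,0,0,0,0,0,0,0,0,0,0,0,0,3,0,0,6,0,0,3,3,0,0,0,0,0,3]
Step 20: insert umo at [3, 32, 33] -> counters=[0,0,0,4,0,0,0,0,0,0,3,3,0,0,0,0,0,0,0,0,0,0,0,0,0,0,3,0,0,6,0,0,4,4,0,0,0,0,0,3]
Final counters=[0,0,0,4,0,0,0,0,0,0,3,3,0,0,0,0,0,0,0,0,0,0,0,0,0,0,3,0,0,6,0,0,4,4,0,0,0,0,0,3] -> 8 nonzero

Answer: 8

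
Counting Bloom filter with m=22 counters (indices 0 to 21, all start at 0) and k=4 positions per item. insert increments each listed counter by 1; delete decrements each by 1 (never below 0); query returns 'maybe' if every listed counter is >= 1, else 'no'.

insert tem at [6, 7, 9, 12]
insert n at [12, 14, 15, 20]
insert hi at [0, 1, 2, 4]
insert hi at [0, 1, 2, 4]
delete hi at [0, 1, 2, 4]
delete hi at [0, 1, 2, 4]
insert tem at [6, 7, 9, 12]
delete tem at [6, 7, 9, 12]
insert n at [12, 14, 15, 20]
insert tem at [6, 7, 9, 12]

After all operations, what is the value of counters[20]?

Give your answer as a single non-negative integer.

Answer: 2

Derivation:
Step 1: insert tem at [6, 7, 9, 12] -> counters=[0,0,0,0,0,0,1,1,0,1,0,0,1,0,0,0,0,0,0,0,0,0]
Step 2: insert n at [12, 14, 15, 20] -> counters=[0,0,0,0,0,0,1,1,0,1,0,0,2,0,1,1,0,0,0,0,1,0]
Step 3: insert hi at [0, 1, 2, 4] -> counters=[1,1,1,0,1,0,1,1,0,1,0,0,2,0,1,1,0,0,0,0,1,0]
Step 4: insert hi at [0, 1, 2, 4] -> counters=[2,2,2,0,2,0,1,1,0,1,0,0,2,0,1,1,0,0,0,0,1,0]
Step 5: delete hi at [0, 1, 2, 4] -> counters=[1,1,1,0,1,0,1,1,0,1,0,0,2,0,1,1,0,0,0,0,1,0]
Step 6: delete hi at [0, 1, 2, 4] -> counters=[0,0,0,0,0,0,1,1,0,1,0,0,2,0,1,1,0,0,0,0,1,0]
Step 7: insert tem at [6, 7, 9, 12] -> counters=[0,0,0,0,0,0,2,2,0,2,0,0,3,0,1,1,0,0,0,0,1,0]
Step 8: delete tem at [6, 7, 9, 12] -> counters=[0,0,0,0,0,0,1,1,0,1,0,0,2,0,1,1,0,0,0,0,1,0]
Step 9: insert n at [12, 14, 15, 20] -> counters=[0,0,0,0,0,0,1,1,0,1,0,0,3,0,2,2,0,0,0,0,2,0]
Step 10: insert tem at [6, 7, 9, 12] -> counters=[0,0,0,0,0,0,2,2,0,2,0,0,4,0,2,2,0,0,0,0,2,0]
Final counters=[0,0,0,0,0,0,2,2,0,2,0,0,4,0,2,2,0,0,0,0,2,0] -> counters[20]=2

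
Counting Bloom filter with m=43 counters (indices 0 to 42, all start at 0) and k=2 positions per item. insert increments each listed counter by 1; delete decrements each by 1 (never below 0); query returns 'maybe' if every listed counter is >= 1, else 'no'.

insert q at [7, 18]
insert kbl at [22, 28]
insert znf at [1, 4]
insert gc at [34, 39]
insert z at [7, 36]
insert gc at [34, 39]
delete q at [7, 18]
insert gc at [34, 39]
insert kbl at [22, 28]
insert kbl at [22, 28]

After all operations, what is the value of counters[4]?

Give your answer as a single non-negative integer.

Step 1: insert q at [7, 18] -> counters=[0,0,0,0,0,0,0,1,0,0,0,0,0,0,0,0,0,0,1,0,0,0,0,0,0,0,0,0,0,0,0,0,0,0,0,0,0,0,0,0,0,0,0]
Step 2: insert kbl at [22, 28] -> counters=[0,0,0,0,0,0,0,1,0,0,0,0,0,0,0,0,0,0,1,0,0,0,1,0,0,0,0,0,1,0,0,0,0,0,0,0,0,0,0,0,0,0,0]
Step 3: insert znf at [1, 4] -> counters=[0,1,0,0,1,0,0,1,0,0,0,0,0,0,0,0,0,0,1,0,0,0,1,0,0,0,0,0,1,0,0,0,0,0,0,0,0,0,0,0,0,0,0]
Step 4: insert gc at [34, 39] -> counters=[0,1,0,0,1,0,0,1,0,0,0,0,0,0,0,0,0,0,1,0,0,0,1,0,0,0,0,0,1,0,0,0,0,0,1,0,0,0,0,1,0,0,0]
Step 5: insert z at [7, 36] -> counters=[0,1,0,0,1,0,0,2,0,0,0,0,0,0,0,0,0,0,1,0,0,0,1,0,0,0,0,0,1,0,0,0,0,0,1,0,1,0,0,1,0,0,0]
Step 6: insert gc at [34, 39] -> counters=[0,1,0,0,1,0,0,2,0,0,0,0,0,0,0,0,0,0,1,0,0,0,1,0,0,0,0,0,1,0,0,0,0,0,2,0,1,0,0,2,0,0,0]
Step 7: delete q at [7, 18] -> counters=[0,1,0,0,1,0,0,1,0,0,0,0,0,0,0,0,0,0,0,0,0,0,1,0,0,0,0,0,1,0,0,0,0,0,2,0,1,0,0,2,0,0,0]
Step 8: insert gc at [34, 39] -> counters=[0,1,0,0,1,0,0,1,0,0,0,0,0,0,0,0,0,0,0,0,0,0,1,0,0,0,0,0,1,0,0,0,0,0,3,0,1,0,0,3,0,0,0]
Step 9: insert kbl at [22, 28] -> counters=[0,1,0,0,1,0,0,1,0,0,0,0,0,0,0,0,0,0,0,0,0,0,2,0,0,0,0,0,2,0,0,0,0,0,3,0,1,0,0,3,0,0,0]
Step 10: insert kbl at [22, 28] -> counters=[0,1,0,0,1,0,0,1,0,0,0,0,0,0,0,0,0,0,0,0,0,0,3,0,0,0,0,0,3,0,0,0,0,0,3,0,1,0,0,3,0,0,0]
Final counters=[0,1,0,0,1,0,0,1,0,0,0,0,0,0,0,0,0,0,0,0,0,0,3,0,0,0,0,0,3,0,0,0,0,0,3,0,1,0,0,3,0,0,0] -> counters[4]=1

Answer: 1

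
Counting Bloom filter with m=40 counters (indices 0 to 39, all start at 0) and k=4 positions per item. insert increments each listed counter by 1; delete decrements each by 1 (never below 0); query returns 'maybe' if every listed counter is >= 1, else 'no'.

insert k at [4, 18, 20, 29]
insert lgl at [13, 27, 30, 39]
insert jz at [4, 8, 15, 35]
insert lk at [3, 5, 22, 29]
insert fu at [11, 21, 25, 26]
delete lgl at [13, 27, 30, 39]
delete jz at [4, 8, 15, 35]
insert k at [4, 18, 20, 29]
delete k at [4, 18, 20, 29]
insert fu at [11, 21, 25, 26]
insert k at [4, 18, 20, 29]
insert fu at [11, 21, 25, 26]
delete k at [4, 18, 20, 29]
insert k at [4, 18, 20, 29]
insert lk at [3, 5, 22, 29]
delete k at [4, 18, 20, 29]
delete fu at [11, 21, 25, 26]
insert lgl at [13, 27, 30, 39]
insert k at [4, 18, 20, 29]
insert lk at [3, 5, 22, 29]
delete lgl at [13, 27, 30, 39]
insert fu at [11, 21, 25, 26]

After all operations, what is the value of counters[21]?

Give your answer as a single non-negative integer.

Step 1: insert k at [4, 18, 20, 29] -> counters=[0,0,0,0,1,0,0,0,0,0,0,0,0,0,0,0,0,0,1,0,1,0,0,0,0,0,0,0,0,1,0,0,0,0,0,0,0,0,0,0]
Step 2: insert lgl at [13, 27, 30, 39] -> counters=[0,0,0,0,1,0,0,0,0,0,0,0,0,1,0,0,0,0,1,0,1,0,0,0,0,0,0,1,0,1,1,0,0,0,0,0,0,0,0,1]
Step 3: insert jz at [4, 8, 15, 35] -> counters=[0,0,0,0,2,0,0,0,1,0,0,0,0,1,0,1,0,0,1,0,1,0,0,0,0,0,0,1,0,1,1,0,0,0,0,1,0,0,0,1]
Step 4: insert lk at [3, 5, 22, 29] -> counters=[0,0,0,1,2,1,0,0,1,0,0,0,0,1,0,1,0,0,1,0,1,0,1,0,0,0,0,1,0,2,1,0,0,0,0,1,0,0,0,1]
Step 5: insert fu at [11, 21, 25, 26] -> counters=[0,0,0,1,2,1,0,0,1,0,0,1,0,1,0,1,0,0,1,0,1,1,1,0,0,1,1,1,0,2,1,0,0,0,0,1,0,0,0,1]
Step 6: delete lgl at [13, 27, 30, 39] -> counters=[0,0,0,1,2,1,0,0,1,0,0,1,0,0,0,1,0,0,1,0,1,1,1,0,0,1,1,0,0,2,0,0,0,0,0,1,0,0,0,0]
Step 7: delete jz at [4, 8, 15, 35] -> counters=[0,0,0,1,1,1,0,0,0,0,0,1,0,0,0,0,0,0,1,0,1,1,1,0,0,1,1,0,0,2,0,0,0,0,0,0,0,0,0,0]
Step 8: insert k at [4, 18, 20, 29] -> counters=[0,0,0,1,2,1,0,0,0,0,0,1,0,0,0,0,0,0,2,0,2,1,1,0,0,1,1,0,0,3,0,0,0,0,0,0,0,0,0,0]
Step 9: delete k at [4, 18, 20, 29] -> counters=[0,0,0,1,1,1,0,0,0,0,0,1,0,0,0,0,0,0,1,0,1,1,1,0,0,1,1,0,0,2,0,0,0,0,0,0,0,0,0,0]
Step 10: insert fu at [11, 21, 25, 26] -> counters=[0,0,0,1,1,1,0,0,0,0,0,2,0,0,0,0,0,0,1,0,1,2,1,0,0,2,2,0,0,2,0,0,0,0,0,0,0,0,0,0]
Step 11: insert k at [4, 18, 20, 29] -> counters=[0,0,0,1,2,1,0,0,0,0,0,2,0,0,0,0,0,0,2,0,2,2,1,0,0,2,2,0,0,3,0,0,0,0,0,0,0,0,0,0]
Step 12: insert fu at [11, 21, 25, 26] -> counters=[0,0,0,1,2,1,0,0,0,0,0,3,0,0,0,0,0,0,2,0,2,3,1,0,0,3,3,0,0,3,0,0,0,0,0,0,0,0,0,0]
Step 13: delete k at [4, 18, 20, 29] -> counters=[0,0,0,1,1,1,0,0,0,0,0,3,0,0,0,0,0,0,1,0,1,3,1,0,0,3,3,0,0,2,0,0,0,0,0,0,0,0,0,0]
Step 14: insert k at [4, 18, 20, 29] -> counters=[0,0,0,1,2,1,0,0,0,0,0,3,0,0,0,0,0,0,2,0,2,3,1,0,0,3,3,0,0,3,0,0,0,0,0,0,0,0,0,0]
Step 15: insert lk at [3, 5, 22, 29] -> counters=[0,0,0,2,2,2,0,0,0,0,0,3,0,0,0,0,0,0,2,0,2,3,2,0,0,3,3,0,0,4,0,0,0,0,0,0,0,0,0,0]
Step 16: delete k at [4, 18, 20, 29] -> counters=[0,0,0,2,1,2,0,0,0,0,0,3,0,0,0,0,0,0,1,0,1,3,2,0,0,3,3,0,0,3,0,0,0,0,0,0,0,0,0,0]
Step 17: delete fu at [11, 21, 25, 26] -> counters=[0,0,0,2,1,2,0,0,0,0,0,2,0,0,0,0,0,0,1,0,1,2,2,0,0,2,2,0,0,3,0,0,0,0,0,0,0,0,0,0]
Step 18: insert lgl at [13, 27, 30, 39] -> counters=[0,0,0,2,1,2,0,0,0,0,0,2,0,1,0,0,0,0,1,0,1,2,2,0,0,2,2,1,0,3,1,0,0,0,0,0,0,0,0,1]
Step 19: insert k at [4, 18, 20, 29] -> counters=[0,0,0,2,2,2,0,0,0,0,0,2,0,1,0,0,0,0,2,0,2,2,2,0,0,2,2,1,0,4,1,0,0,0,0,0,0,0,0,1]
Step 20: insert lk at [3, 5, 22, 29] -> counters=[0,0,0,3,2,3,0,0,0,0,0,2,0,1,0,0,0,0,2,0,2,2,3,0,0,2,2,1,0,5,1,0,0,0,0,0,0,0,0,1]
Step 21: delete lgl at [13, 27, 30, 39] -> counters=[0,0,0,3,2,3,0,0,0,0,0,2,0,0,0,0,0,0,2,0,2,2,3,0,0,2,2,0,0,5,0,0,0,0,0,0,0,0,0,0]
Step 22: insert fu at [11, 21, 25, 26] -> counters=[0,0,0,3,2,3,0,0,0,0,0,3,0,0,0,0,0,0,2,0,2,3,3,0,0,3,3,0,0,5,0,0,0,0,0,0,0,0,0,0]
Final counters=[0,0,0,3,2,3,0,0,0,0,0,3,0,0,0,0,0,0,2,0,2,3,3,0,0,3,3,0,0,5,0,0,0,0,0,0,0,0,0,0] -> counters[21]=3

Answer: 3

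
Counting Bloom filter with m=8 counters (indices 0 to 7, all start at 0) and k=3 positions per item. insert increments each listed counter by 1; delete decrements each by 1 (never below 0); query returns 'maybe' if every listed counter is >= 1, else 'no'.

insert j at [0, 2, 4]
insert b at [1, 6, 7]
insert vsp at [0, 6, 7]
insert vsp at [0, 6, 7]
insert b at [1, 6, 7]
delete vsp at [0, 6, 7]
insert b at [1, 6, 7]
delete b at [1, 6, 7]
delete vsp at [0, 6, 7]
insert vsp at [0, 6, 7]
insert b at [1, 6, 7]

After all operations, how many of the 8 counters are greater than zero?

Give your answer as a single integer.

Step 1: insert j at [0, 2, 4] -> counters=[1,0,1,0,1,0,0,0]
Step 2: insert b at [1, 6, 7] -> counters=[1,1,1,0,1,0,1,1]
Step 3: insert vsp at [0, 6, 7] -> counters=[2,1,1,0,1,0,2,2]
Step 4: insert vsp at [0, 6, 7] -> counters=[3,1,1,0,1,0,3,3]
Step 5: insert b at [1, 6, 7] -> counters=[3,2,1,0,1,0,4,4]
Step 6: delete vsp at [0, 6, 7] -> counters=[2,2,1,0,1,0,3,3]
Step 7: insert b at [1, 6, 7] -> counters=[2,3,1,0,1,0,4,4]
Step 8: delete b at [1, 6, 7] -> counters=[2,2,1,0,1,0,3,3]
Step 9: delete vsp at [0, 6, 7] -> counters=[1,2,1,0,1,0,2,2]
Step 10: insert vsp at [0, 6, 7] -> counters=[2,2,1,0,1,0,3,3]
Step 11: insert b at [1, 6, 7] -> counters=[2,3,1,0,1,0,4,4]
Final counters=[2,3,1,0,1,0,4,4] -> 6 nonzero

Answer: 6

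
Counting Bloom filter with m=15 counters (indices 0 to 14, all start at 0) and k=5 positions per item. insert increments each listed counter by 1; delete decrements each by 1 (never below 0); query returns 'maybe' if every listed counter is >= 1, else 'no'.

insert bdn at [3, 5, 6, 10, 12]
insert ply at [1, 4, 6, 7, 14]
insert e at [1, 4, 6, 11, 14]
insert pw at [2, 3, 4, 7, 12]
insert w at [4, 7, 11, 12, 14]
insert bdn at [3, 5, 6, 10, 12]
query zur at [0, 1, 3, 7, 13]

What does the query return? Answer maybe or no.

Answer: no

Derivation:
Step 1: insert bdn at [3, 5, 6, 10, 12] -> counters=[0,0,0,1,0,1,1,0,0,0,1,0,1,0,0]
Step 2: insert ply at [1, 4, 6, 7, 14] -> counters=[0,1,0,1,1,1,2,1,0,0,1,0,1,0,1]
Step 3: insert e at [1, 4, 6, 11, 14] -> counters=[0,2,0,1,2,1,3,1,0,0,1,1,1,0,2]
Step 4: insert pw at [2, 3, 4, 7, 12] -> counters=[0,2,1,2,3,1,3,2,0,0,1,1,2,0,2]
Step 5: insert w at [4, 7, 11, 12, 14] -> counters=[0,2,1,2,4,1,3,3,0,0,1,2,3,0,3]
Step 6: insert bdn at [3, 5, 6, 10, 12] -> counters=[0,2,1,3,4,2,4,3,0,0,2,2,4,0,3]
Query zur: check counters[0]=0 counters[1]=2 counters[3]=3 counters[7]=3 counters[13]=0 -> no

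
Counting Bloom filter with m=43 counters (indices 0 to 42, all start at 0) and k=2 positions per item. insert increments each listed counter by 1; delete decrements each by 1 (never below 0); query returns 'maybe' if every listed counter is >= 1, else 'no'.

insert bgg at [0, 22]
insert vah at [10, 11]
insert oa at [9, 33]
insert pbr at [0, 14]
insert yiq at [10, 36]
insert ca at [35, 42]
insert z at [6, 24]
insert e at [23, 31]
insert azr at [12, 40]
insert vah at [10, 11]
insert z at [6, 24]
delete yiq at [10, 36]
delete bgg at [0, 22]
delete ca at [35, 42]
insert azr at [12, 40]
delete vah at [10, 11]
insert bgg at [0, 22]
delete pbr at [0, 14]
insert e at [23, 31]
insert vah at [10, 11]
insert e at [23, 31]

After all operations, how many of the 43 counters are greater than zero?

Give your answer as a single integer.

Step 1: insert bgg at [0, 22] -> counters=[1,0,0,0,0,0,0,0,0,0,0,0,0,0,0,0,0,0,0,0,0,0,1,0,0,0,0,0,0,0,0,0,0,0,0,0,0,0,0,0,0,0,0]
Step 2: insert vah at [10, 11] -> counters=[1,0,0,0,0,0,0,0,0,0,1,1,0,0,0,0,0,0,0,0,0,0,1,0,0,0,0,0,0,0,0,0,0,0,0,0,0,0,0,0,0,0,0]
Step 3: insert oa at [9, 33] -> counters=[1,0,0,0,0,0,0,0,0,1,1,1,0,0,0,0,0,0,0,0,0,0,1,0,0,0,0,0,0,0,0,0,0,1,0,0,0,0,0,0,0,0,0]
Step 4: insert pbr at [0, 14] -> counters=[2,0,0,0,0,0,0,0,0,1,1,1,0,0,1,0,0,0,0,0,0,0,1,0,0,0,0,0,0,0,0,0,0,1,0,0,0,0,0,0,0,0,0]
Step 5: insert yiq at [10, 36] -> counters=[2,0,0,0,0,0,0,0,0,1,2,1,0,0,1,0,0,0,0,0,0,0,1,0,0,0,0,0,0,0,0,0,0,1,0,0,1,0,0,0,0,0,0]
Step 6: insert ca at [35, 42] -> counters=[2,0,0,0,0,0,0,0,0,1,2,1,0,0,1,0,0,0,0,0,0,0,1,0,0,0,0,0,0,0,0,0,0,1,0,1,1,0,0,0,0,0,1]
Step 7: insert z at [6, 24] -> counters=[2,0,0,0,0,0,1,0,0,1,2,1,0,0,1,0,0,0,0,0,0,0,1,0,1,0,0,0,0,0,0,0,0,1,0,1,1,0,0,0,0,0,1]
Step 8: insert e at [23, 31] -> counters=[2,0,0,0,0,0,1,0,0,1,2,1,0,0,1,0,0,0,0,0,0,0,1,1,1,0,0,0,0,0,0,1,0,1,0,1,1,0,0,0,0,0,1]
Step 9: insert azr at [12, 40] -> counters=[2,0,0,0,0,0,1,0,0,1,2,1,1,0,1,0,0,0,0,0,0,0,1,1,1,0,0,0,0,0,0,1,0,1,0,1,1,0,0,0,1,0,1]
Step 10: insert vah at [10, 11] -> counters=[2,0,0,0,0,0,1,0,0,1,3,2,1,0,1,0,0,0,0,0,0,0,1,1,1,0,0,0,0,0,0,1,0,1,0,1,1,0,0,0,1,0,1]
Step 11: insert z at [6, 24] -> counters=[2,0,0,0,0,0,2,0,0,1,3,2,1,0,1,0,0,0,0,0,0,0,1,1,2,0,0,0,0,0,0,1,0,1,0,1,1,0,0,0,1,0,1]
Step 12: delete yiq at [10, 36] -> counters=[2,0,0,0,0,0,2,0,0,1,2,2,1,0,1,0,0,0,0,0,0,0,1,1,2,0,0,0,0,0,0,1,0,1,0,1,0,0,0,0,1,0,1]
Step 13: delete bgg at [0, 22] -> counters=[1,0,0,0,0,0,2,0,0,1,2,2,1,0,1,0,0,0,0,0,0,0,0,1,2,0,0,0,0,0,0,1,0,1,0,1,0,0,0,0,1,0,1]
Step 14: delete ca at [35, 42] -> counters=[1,0,0,0,0,0,2,0,0,1,2,2,1,0,1,0,0,0,0,0,0,0,0,1,2,0,0,0,0,0,0,1,0,1,0,0,0,0,0,0,1,0,0]
Step 15: insert azr at [12, 40] -> counters=[1,0,0,0,0,0,2,0,0,1,2,2,2,0,1,0,0,0,0,0,0,0,0,1,2,0,0,0,0,0,0,1,0,1,0,0,0,0,0,0,2,0,0]
Step 16: delete vah at [10, 11] -> counters=[1,0,0,0,0,0,2,0,0,1,1,1,2,0,1,0,0,0,0,0,0,0,0,1,2,0,0,0,0,0,0,1,0,1,0,0,0,0,0,0,2,0,0]
Step 17: insert bgg at [0, 22] -> counters=[2,0,0,0,0,0,2,0,0,1,1,1,2,0,1,0,0,0,0,0,0,0,1,1,2,0,0,0,0,0,0,1,0,1,0,0,0,0,0,0,2,0,0]
Step 18: delete pbr at [0, 14] -> counters=[1,0,0,0,0,0,2,0,0,1,1,1,2,0,0,0,0,0,0,0,0,0,1,1,2,0,0,0,0,0,0,1,0,1,0,0,0,0,0,0,2,0,0]
Step 19: insert e at [23, 31] -> counters=[1,0,0,0,0,0,2,0,0,1,1,1,2,0,0,0,0,0,0,0,0,0,1,2,2,0,0,0,0,0,0,2,0,1,0,0,0,0,0,0,2,0,0]
Step 20: insert vah at [10, 11] -> counters=[1,0,0,0,0,0,2,0,0,1,2,2,2,0,0,0,0,0,0,0,0,0,1,2,2,0,0,0,0,0,0,2,0,1,0,0,0,0,0,0,2,0,0]
Step 21: insert e at [23, 31] -> counters=[1,0,0,0,0,0,2,0,0,1,2,2,2,0,0,0,0,0,0,0,0,0,1,3,2,0,0,0,0,0,0,3,0,1,0,0,0,0,0,0,2,0,0]
Final counters=[1,0,0,0,0,0,2,0,0,1,2,2,2,0,0,0,0,0,0,0,0,0,1,3,2,0,0,0,0,0,0,3,0,1,0,0,0,0,0,0,2,0,0] -> 12 nonzero

Answer: 12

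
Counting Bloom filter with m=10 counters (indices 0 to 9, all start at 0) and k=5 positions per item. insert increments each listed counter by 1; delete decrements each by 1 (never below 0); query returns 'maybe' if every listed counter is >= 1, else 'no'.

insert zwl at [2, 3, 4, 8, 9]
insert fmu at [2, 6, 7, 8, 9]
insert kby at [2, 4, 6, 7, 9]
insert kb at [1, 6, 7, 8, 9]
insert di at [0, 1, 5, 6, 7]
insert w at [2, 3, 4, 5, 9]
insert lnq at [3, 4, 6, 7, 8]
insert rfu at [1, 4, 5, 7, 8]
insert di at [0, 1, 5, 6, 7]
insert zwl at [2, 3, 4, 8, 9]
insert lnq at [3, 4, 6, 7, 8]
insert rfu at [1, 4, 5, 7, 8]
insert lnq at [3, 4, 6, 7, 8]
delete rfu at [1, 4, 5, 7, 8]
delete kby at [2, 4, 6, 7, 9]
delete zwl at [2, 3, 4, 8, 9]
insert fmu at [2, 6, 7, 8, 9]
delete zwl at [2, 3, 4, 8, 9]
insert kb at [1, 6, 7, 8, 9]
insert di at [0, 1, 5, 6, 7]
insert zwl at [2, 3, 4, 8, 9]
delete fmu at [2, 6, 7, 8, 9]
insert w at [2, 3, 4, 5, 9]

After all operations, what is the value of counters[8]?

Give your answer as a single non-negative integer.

Answer: 8

Derivation:
Step 1: insert zwl at [2, 3, 4, 8, 9] -> counters=[0,0,1,1,1,0,0,0,1,1]
Step 2: insert fmu at [2, 6, 7, 8, 9] -> counters=[0,0,2,1,1,0,1,1,2,2]
Step 3: insert kby at [2, 4, 6, 7, 9] -> counters=[0,0,3,1,2,0,2,2,2,3]
Step 4: insert kb at [1, 6, 7, 8, 9] -> counters=[0,1,3,1,2,0,3,3,3,4]
Step 5: insert di at [0, 1, 5, 6, 7] -> counters=[1,2,3,1,2,1,4,4,3,4]
Step 6: insert w at [2, 3, 4, 5, 9] -> counters=[1,2,4,2,3,2,4,4,3,5]
Step 7: insert lnq at [3, 4, 6, 7, 8] -> counters=[1,2,4,3,4,2,5,5,4,5]
Step 8: insert rfu at [1, 4, 5, 7, 8] -> counters=[1,3,4,3,5,3,5,6,5,5]
Step 9: insert di at [0, 1, 5, 6, 7] -> counters=[2,4,4,3,5,4,6,7,5,5]
Step 10: insert zwl at [2, 3, 4, 8, 9] -> counters=[2,4,5,4,6,4,6,7,6,6]
Step 11: insert lnq at [3, 4, 6, 7, 8] -> counters=[2,4,5,5,7,4,7,8,7,6]
Step 12: insert rfu at [1, 4, 5, 7, 8] -> counters=[2,5,5,5,8,5,7,9,8,6]
Step 13: insert lnq at [3, 4, 6, 7, 8] -> counters=[2,5,5,6,9,5,8,10,9,6]
Step 14: delete rfu at [1, 4, 5, 7, 8] -> counters=[2,4,5,6,8,4,8,9,8,6]
Step 15: delete kby at [2, 4, 6, 7, 9] -> counters=[2,4,4,6,7,4,7,8,8,5]
Step 16: delete zwl at [2, 3, 4, 8, 9] -> counters=[2,4,3,5,6,4,7,8,7,4]
Step 17: insert fmu at [2, 6, 7, 8, 9] -> counters=[2,4,4,5,6,4,8,9,8,5]
Step 18: delete zwl at [2, 3, 4, 8, 9] -> counters=[2,4,3,4,5,4,8,9,7,4]
Step 19: insert kb at [1, 6, 7, 8, 9] -> counters=[2,5,3,4,5,4,9,10,8,5]
Step 20: insert di at [0, 1, 5, 6, 7] -> counters=[3,6,3,4,5,5,10,11,8,5]
Step 21: insert zwl at [2, 3, 4, 8, 9] -> counters=[3,6,4,5,6,5,10,11,9,6]
Step 22: delete fmu at [2, 6, 7, 8, 9] -> counters=[3,6,3,5,6,5,9,10,8,5]
Step 23: insert w at [2, 3, 4, 5, 9] -> counters=[3,6,4,6,7,6,9,10,8,6]
Final counters=[3,6,4,6,7,6,9,10,8,6] -> counters[8]=8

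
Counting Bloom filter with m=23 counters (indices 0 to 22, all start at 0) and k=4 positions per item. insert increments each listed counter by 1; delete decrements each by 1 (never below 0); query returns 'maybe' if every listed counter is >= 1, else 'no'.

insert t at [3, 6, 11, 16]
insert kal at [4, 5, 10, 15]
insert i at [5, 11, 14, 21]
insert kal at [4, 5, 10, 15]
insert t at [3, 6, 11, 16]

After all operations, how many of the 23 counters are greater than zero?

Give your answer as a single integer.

Answer: 10

Derivation:
Step 1: insert t at [3, 6, 11, 16] -> counters=[0,0,0,1,0,0,1,0,0,0,0,1,0,0,0,0,1,0,0,0,0,0,0]
Step 2: insert kal at [4, 5, 10, 15] -> counters=[0,0,0,1,1,1,1,0,0,0,1,1,0,0,0,1,1,0,0,0,0,0,0]
Step 3: insert i at [5, 11, 14, 21] -> counters=[0,0,0,1,1,2,1,0,0,0,1,2,0,0,1,1,1,0,0,0,0,1,0]
Step 4: insert kal at [4, 5, 10, 15] -> counters=[0,0,0,1,2,3,1,0,0,0,2,2,0,0,1,2,1,0,0,0,0,1,0]
Step 5: insert t at [3, 6, 11, 16] -> counters=[0,0,0,2,2,3,2,0,0,0,2,3,0,0,1,2,2,0,0,0,0,1,0]
Final counters=[0,0,0,2,2,3,2,0,0,0,2,3,0,0,1,2,2,0,0,0,0,1,0] -> 10 nonzero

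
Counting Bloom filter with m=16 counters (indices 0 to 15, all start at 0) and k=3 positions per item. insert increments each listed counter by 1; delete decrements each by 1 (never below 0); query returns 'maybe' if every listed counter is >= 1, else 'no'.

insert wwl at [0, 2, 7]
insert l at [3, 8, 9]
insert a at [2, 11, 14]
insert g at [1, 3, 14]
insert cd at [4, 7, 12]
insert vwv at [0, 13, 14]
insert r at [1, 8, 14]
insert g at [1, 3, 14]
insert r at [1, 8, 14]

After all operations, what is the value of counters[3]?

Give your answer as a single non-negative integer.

Step 1: insert wwl at [0, 2, 7] -> counters=[1,0,1,0,0,0,0,1,0,0,0,0,0,0,0,0]
Step 2: insert l at [3, 8, 9] -> counters=[1,0,1,1,0,0,0,1,1,1,0,0,0,0,0,0]
Step 3: insert a at [2, 11, 14] -> counters=[1,0,2,1,0,0,0,1,1,1,0,1,0,0,1,0]
Step 4: insert g at [1, 3, 14] -> counters=[1,1,2,2,0,0,0,1,1,1,0,1,0,0,2,0]
Step 5: insert cd at [4, 7, 12] -> counters=[1,1,2,2,1,0,0,2,1,1,0,1,1,0,2,0]
Step 6: insert vwv at [0, 13, 14] -> counters=[2,1,2,2,1,0,0,2,1,1,0,1,1,1,3,0]
Step 7: insert r at [1, 8, 14] -> counters=[2,2,2,2,1,0,0,2,2,1,0,1,1,1,4,0]
Step 8: insert g at [1, 3, 14] -> counters=[2,3,2,3,1,0,0,2,2,1,0,1,1,1,5,0]
Step 9: insert r at [1, 8, 14] -> counters=[2,4,2,3,1,0,0,2,3,1,0,1,1,1,6,0]
Final counters=[2,4,2,3,1,0,0,2,3,1,0,1,1,1,6,0] -> counters[3]=3

Answer: 3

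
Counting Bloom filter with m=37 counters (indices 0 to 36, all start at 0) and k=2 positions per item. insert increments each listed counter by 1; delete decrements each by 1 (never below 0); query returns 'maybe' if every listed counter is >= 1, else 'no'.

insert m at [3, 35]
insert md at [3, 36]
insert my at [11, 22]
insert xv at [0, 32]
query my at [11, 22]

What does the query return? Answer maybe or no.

Step 1: insert m at [3, 35] -> counters=[0,0,0,1,0,0,0,0,0,0,0,0,0,0,0,0,0,0,0,0,0,0,0,0,0,0,0,0,0,0,0,0,0,0,0,1,0]
Step 2: insert md at [3, 36] -> counters=[0,0,0,2,0,0,0,0,0,0,0,0,0,0,0,0,0,0,0,0,0,0,0,0,0,0,0,0,0,0,0,0,0,0,0,1,1]
Step 3: insert my at [11, 22] -> counters=[0,0,0,2,0,0,0,0,0,0,0,1,0,0,0,0,0,0,0,0,0,0,1,0,0,0,0,0,0,0,0,0,0,0,0,1,1]
Step 4: insert xv at [0, 32] -> counters=[1,0,0,2,0,0,0,0,0,0,0,1,0,0,0,0,0,0,0,0,0,0,1,0,0,0,0,0,0,0,0,0,1,0,0,1,1]
Query my: check counters[11]=1 counters[22]=1 -> maybe

Answer: maybe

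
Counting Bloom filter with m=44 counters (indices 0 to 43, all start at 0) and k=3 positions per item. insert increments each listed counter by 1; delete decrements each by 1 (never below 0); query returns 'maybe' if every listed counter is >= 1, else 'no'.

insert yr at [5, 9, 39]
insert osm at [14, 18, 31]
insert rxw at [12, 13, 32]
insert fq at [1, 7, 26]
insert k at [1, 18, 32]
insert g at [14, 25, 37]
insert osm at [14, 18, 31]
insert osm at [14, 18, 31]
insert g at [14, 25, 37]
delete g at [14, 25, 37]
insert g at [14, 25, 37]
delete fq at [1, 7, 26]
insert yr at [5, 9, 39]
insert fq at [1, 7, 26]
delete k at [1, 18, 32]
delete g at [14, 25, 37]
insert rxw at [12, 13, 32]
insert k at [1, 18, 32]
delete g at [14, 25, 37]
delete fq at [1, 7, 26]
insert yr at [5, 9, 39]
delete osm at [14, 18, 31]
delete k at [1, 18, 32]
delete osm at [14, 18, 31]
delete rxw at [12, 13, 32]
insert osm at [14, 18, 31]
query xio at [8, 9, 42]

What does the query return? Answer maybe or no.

Answer: no

Derivation:
Step 1: insert yr at [5, 9, 39] -> counters=[0,0,0,0,0,1,0,0,0,1,0,0,0,0,0,0,0,0,0,0,0,0,0,0,0,0,0,0,0,0,0,0,0,0,0,0,0,0,0,1,0,0,0,0]
Step 2: insert osm at [14, 18, 31] -> counters=[0,0,0,0,0,1,0,0,0,1,0,0,0,0,1,0,0,0,1,0,0,0,0,0,0,0,0,0,0,0,0,1,0,0,0,0,0,0,0,1,0,0,0,0]
Step 3: insert rxw at [12, 13, 32] -> counters=[0,0,0,0,0,1,0,0,0,1,0,0,1,1,1,0,0,0,1,0,0,0,0,0,0,0,0,0,0,0,0,1,1,0,0,0,0,0,0,1,0,0,0,0]
Step 4: insert fq at [1, 7, 26] -> counters=[0,1,0,0,0,1,0,1,0,1,0,0,1,1,1,0,0,0,1,0,0,0,0,0,0,0,1,0,0,0,0,1,1,0,0,0,0,0,0,1,0,0,0,0]
Step 5: insert k at [1, 18, 32] -> counters=[0,2,0,0,0,1,0,1,0,1,0,0,1,1,1,0,0,0,2,0,0,0,0,0,0,0,1,0,0,0,0,1,2,0,0,0,0,0,0,1,0,0,0,0]
Step 6: insert g at [14, 25, 37] -> counters=[0,2,0,0,0,1,0,1,0,1,0,0,1,1,2,0,0,0,2,0,0,0,0,0,0,1,1,0,0,0,0,1,2,0,0,0,0,1,0,1,0,0,0,0]
Step 7: insert osm at [14, 18, 31] -> counters=[0,2,0,0,0,1,0,1,0,1,0,0,1,1,3,0,0,0,3,0,0,0,0,0,0,1,1,0,0,0,0,2,2,0,0,0,0,1,0,1,0,0,0,0]
Step 8: insert osm at [14, 18, 31] -> counters=[0,2,0,0,0,1,0,1,0,1,0,0,1,1,4,0,0,0,4,0,0,0,0,0,0,1,1,0,0,0,0,3,2,0,0,0,0,1,0,1,0,0,0,0]
Step 9: insert g at [14, 25, 37] -> counters=[0,2,0,0,0,1,0,1,0,1,0,0,1,1,5,0,0,0,4,0,0,0,0,0,0,2,1,0,0,0,0,3,2,0,0,0,0,2,0,1,0,0,0,0]
Step 10: delete g at [14, 25, 37] -> counters=[0,2,0,0,0,1,0,1,0,1,0,0,1,1,4,0,0,0,4,0,0,0,0,0,0,1,1,0,0,0,0,3,2,0,0,0,0,1,0,1,0,0,0,0]
Step 11: insert g at [14, 25, 37] -> counters=[0,2,0,0,0,1,0,1,0,1,0,0,1,1,5,0,0,0,4,0,0,0,0,0,0,2,1,0,0,0,0,3,2,0,0,0,0,2,0,1,0,0,0,0]
Step 12: delete fq at [1, 7, 26] -> counters=[0,1,0,0,0,1,0,0,0,1,0,0,1,1,5,0,0,0,4,0,0,0,0,0,0,2,0,0,0,0,0,3,2,0,0,0,0,2,0,1,0,0,0,0]
Step 13: insert yr at [5, 9, 39] -> counters=[0,1,0,0,0,2,0,0,0,2,0,0,1,1,5,0,0,0,4,0,0,0,0,0,0,2,0,0,0,0,0,3,2,0,0,0,0,2,0,2,0,0,0,0]
Step 14: insert fq at [1, 7, 26] -> counters=[0,2,0,0,0,2,0,1,0,2,0,0,1,1,5,0,0,0,4,0,0,0,0,0,0,2,1,0,0,0,0,3,2,0,0,0,0,2,0,2,0,0,0,0]
Step 15: delete k at [1, 18, 32] -> counters=[0,1,0,0,0,2,0,1,0,2,0,0,1,1,5,0,0,0,3,0,0,0,0,0,0,2,1,0,0,0,0,3,1,0,0,0,0,2,0,2,0,0,0,0]
Step 16: delete g at [14, 25, 37] -> counters=[0,1,0,0,0,2,0,1,0,2,0,0,1,1,4,0,0,0,3,0,0,0,0,0,0,1,1,0,0,0,0,3,1,0,0,0,0,1,0,2,0,0,0,0]
Step 17: insert rxw at [12, 13, 32] -> counters=[0,1,0,0,0,2,0,1,0,2,0,0,2,2,4,0,0,0,3,0,0,0,0,0,0,1,1,0,0,0,0,3,2,0,0,0,0,1,0,2,0,0,0,0]
Step 18: insert k at [1, 18, 32] -> counters=[0,2,0,0,0,2,0,1,0,2,0,0,2,2,4,0,0,0,4,0,0,0,0,0,0,1,1,0,0,0,0,3,3,0,0,0,0,1,0,2,0,0,0,0]
Step 19: delete g at [14, 25, 37] -> counters=[0,2,0,0,0,2,0,1,0,2,0,0,2,2,3,0,0,0,4,0,0,0,0,0,0,0,1,0,0,0,0,3,3,0,0,0,0,0,0,2,0,0,0,0]
Step 20: delete fq at [1, 7, 26] -> counters=[0,1,0,0,0,2,0,0,0,2,0,0,2,2,3,0,0,0,4,0,0,0,0,0,0,0,0,0,0,0,0,3,3,0,0,0,0,0,0,2,0,0,0,0]
Step 21: insert yr at [5, 9, 39] -> counters=[0,1,0,0,0,3,0,0,0,3,0,0,2,2,3,0,0,0,4,0,0,0,0,0,0,0,0,0,0,0,0,3,3,0,0,0,0,0,0,3,0,0,0,0]
Step 22: delete osm at [14, 18, 31] -> counters=[0,1,0,0,0,3,0,0,0,3,0,0,2,2,2,0,0,0,3,0,0,0,0,0,0,0,0,0,0,0,0,2,3,0,0,0,0,0,0,3,0,0,0,0]
Step 23: delete k at [1, 18, 32] -> counters=[0,0,0,0,0,3,0,0,0,3,0,0,2,2,2,0,0,0,2,0,0,0,0,0,0,0,0,0,0,0,0,2,2,0,0,0,0,0,0,3,0,0,0,0]
Step 24: delete osm at [14, 18, 31] -> counters=[0,0,0,0,0,3,0,0,0,3,0,0,2,2,1,0,0,0,1,0,0,0,0,0,0,0,0,0,0,0,0,1,2,0,0,0,0,0,0,3,0,0,0,0]
Step 25: delete rxw at [12, 13, 32] -> counters=[0,0,0,0,0,3,0,0,0,3,0,0,1,1,1,0,0,0,1,0,0,0,0,0,0,0,0,0,0,0,0,1,1,0,0,0,0,0,0,3,0,0,0,0]
Step 26: insert osm at [14, 18, 31] -> counters=[0,0,0,0,0,3,0,0,0,3,0,0,1,1,2,0,0,0,2,0,0,0,0,0,0,0,0,0,0,0,0,2,1,0,0,0,0,0,0,3,0,0,0,0]
Query xio: check counters[8]=0 counters[9]=3 counters[42]=0 -> no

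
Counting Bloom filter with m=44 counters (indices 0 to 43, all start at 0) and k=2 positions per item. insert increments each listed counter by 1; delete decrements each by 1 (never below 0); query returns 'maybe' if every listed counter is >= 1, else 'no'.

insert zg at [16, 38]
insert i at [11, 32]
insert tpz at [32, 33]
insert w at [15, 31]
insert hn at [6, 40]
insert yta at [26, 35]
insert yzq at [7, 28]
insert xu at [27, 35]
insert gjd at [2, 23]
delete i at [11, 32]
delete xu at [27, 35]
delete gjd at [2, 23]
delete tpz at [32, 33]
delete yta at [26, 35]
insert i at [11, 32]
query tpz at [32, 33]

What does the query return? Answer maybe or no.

Step 1: insert zg at [16, 38] -> counters=[0,0,0,0,0,0,0,0,0,0,0,0,0,0,0,0,1,0,0,0,0,0,0,0,0,0,0,0,0,0,0,0,0,0,0,0,0,0,1,0,0,0,0,0]
Step 2: insert i at [11, 32] -> counters=[0,0,0,0,0,0,0,0,0,0,0,1,0,0,0,0,1,0,0,0,0,0,0,0,0,0,0,0,0,0,0,0,1,0,0,0,0,0,1,0,0,0,0,0]
Step 3: insert tpz at [32, 33] -> counters=[0,0,0,0,0,0,0,0,0,0,0,1,0,0,0,0,1,0,0,0,0,0,0,0,0,0,0,0,0,0,0,0,2,1,0,0,0,0,1,0,0,0,0,0]
Step 4: insert w at [15, 31] -> counters=[0,0,0,0,0,0,0,0,0,0,0,1,0,0,0,1,1,0,0,0,0,0,0,0,0,0,0,0,0,0,0,1,2,1,0,0,0,0,1,0,0,0,0,0]
Step 5: insert hn at [6, 40] -> counters=[0,0,0,0,0,0,1,0,0,0,0,1,0,0,0,1,1,0,0,0,0,0,0,0,0,0,0,0,0,0,0,1,2,1,0,0,0,0,1,0,1,0,0,0]
Step 6: insert yta at [26, 35] -> counters=[0,0,0,0,0,0,1,0,0,0,0,1,0,0,0,1,1,0,0,0,0,0,0,0,0,0,1,0,0,0,0,1,2,1,0,1,0,0,1,0,1,0,0,0]
Step 7: insert yzq at [7, 28] -> counters=[0,0,0,0,0,0,1,1,0,0,0,1,0,0,0,1,1,0,0,0,0,0,0,0,0,0,1,0,1,0,0,1,2,1,0,1,0,0,1,0,1,0,0,0]
Step 8: insert xu at [27, 35] -> counters=[0,0,0,0,0,0,1,1,0,0,0,1,0,0,0,1,1,0,0,0,0,0,0,0,0,0,1,1,1,0,0,1,2,1,0,2,0,0,1,0,1,0,0,0]
Step 9: insert gjd at [2, 23] -> counters=[0,0,1,0,0,0,1,1,0,0,0,1,0,0,0,1,1,0,0,0,0,0,0,1,0,0,1,1,1,0,0,1,2,1,0,2,0,0,1,0,1,0,0,0]
Step 10: delete i at [11, 32] -> counters=[0,0,1,0,0,0,1,1,0,0,0,0,0,0,0,1,1,0,0,0,0,0,0,1,0,0,1,1,1,0,0,1,1,1,0,2,0,0,1,0,1,0,0,0]
Step 11: delete xu at [27, 35] -> counters=[0,0,1,0,0,0,1,1,0,0,0,0,0,0,0,1,1,0,0,0,0,0,0,1,0,0,1,0,1,0,0,1,1,1,0,1,0,0,1,0,1,0,0,0]
Step 12: delete gjd at [2, 23] -> counters=[0,0,0,0,0,0,1,1,0,0,0,0,0,0,0,1,1,0,0,0,0,0,0,0,0,0,1,0,1,0,0,1,1,1,0,1,0,0,1,0,1,0,0,0]
Step 13: delete tpz at [32, 33] -> counters=[0,0,0,0,0,0,1,1,0,0,0,0,0,0,0,1,1,0,0,0,0,0,0,0,0,0,1,0,1,0,0,1,0,0,0,1,0,0,1,0,1,0,0,0]
Step 14: delete yta at [26, 35] -> counters=[0,0,0,0,0,0,1,1,0,0,0,0,0,0,0,1,1,0,0,0,0,0,0,0,0,0,0,0,1,0,0,1,0,0,0,0,0,0,1,0,1,0,0,0]
Step 15: insert i at [11, 32] -> counters=[0,0,0,0,0,0,1,1,0,0,0,1,0,0,0,1,1,0,0,0,0,0,0,0,0,0,0,0,1,0,0,1,1,0,0,0,0,0,1,0,1,0,0,0]
Query tpz: check counters[32]=1 counters[33]=0 -> no

Answer: no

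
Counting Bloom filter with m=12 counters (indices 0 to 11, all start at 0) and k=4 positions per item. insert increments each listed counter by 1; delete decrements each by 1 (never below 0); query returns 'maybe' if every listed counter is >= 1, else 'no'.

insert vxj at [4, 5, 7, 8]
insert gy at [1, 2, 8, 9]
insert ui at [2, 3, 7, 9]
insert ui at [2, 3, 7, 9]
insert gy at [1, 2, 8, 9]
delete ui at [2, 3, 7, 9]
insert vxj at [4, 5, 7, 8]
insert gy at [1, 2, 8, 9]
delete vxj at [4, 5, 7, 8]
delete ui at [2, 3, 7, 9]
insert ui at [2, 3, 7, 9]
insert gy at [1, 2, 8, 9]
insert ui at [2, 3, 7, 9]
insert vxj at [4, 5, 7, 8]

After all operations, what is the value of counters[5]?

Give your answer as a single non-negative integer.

Step 1: insert vxj at [4, 5, 7, 8] -> counters=[0,0,0,0,1,1,0,1,1,0,0,0]
Step 2: insert gy at [1, 2, 8, 9] -> counters=[0,1,1,0,1,1,0,1,2,1,0,0]
Step 3: insert ui at [2, 3, 7, 9] -> counters=[0,1,2,1,1,1,0,2,2,2,0,0]
Step 4: insert ui at [2, 3, 7, 9] -> counters=[0,1,3,2,1,1,0,3,2,3,0,0]
Step 5: insert gy at [1, 2, 8, 9] -> counters=[0,2,4,2,1,1,0,3,3,4,0,0]
Step 6: delete ui at [2, 3, 7, 9] -> counters=[0,2,3,1,1,1,0,2,3,3,0,0]
Step 7: insert vxj at [4, 5, 7, 8] -> counters=[0,2,3,1,2,2,0,3,4,3,0,0]
Step 8: insert gy at [1, 2, 8, 9] -> counters=[0,3,4,1,2,2,0,3,5,4,0,0]
Step 9: delete vxj at [4, 5, 7, 8] -> counters=[0,3,4,1,1,1,0,2,4,4,0,0]
Step 10: delete ui at [2, 3, 7, 9] -> counters=[0,3,3,0,1,1,0,1,4,3,0,0]
Step 11: insert ui at [2, 3, 7, 9] -> counters=[0,3,4,1,1,1,0,2,4,4,0,0]
Step 12: insert gy at [1, 2, 8, 9] -> counters=[0,4,5,1,1,1,0,2,5,5,0,0]
Step 13: insert ui at [2, 3, 7, 9] -> counters=[0,4,6,2,1,1,0,3,5,6,0,0]
Step 14: insert vxj at [4, 5, 7, 8] -> counters=[0,4,6,2,2,2,0,4,6,6,0,0]
Final counters=[0,4,6,2,2,2,0,4,6,6,0,0] -> counters[5]=2

Answer: 2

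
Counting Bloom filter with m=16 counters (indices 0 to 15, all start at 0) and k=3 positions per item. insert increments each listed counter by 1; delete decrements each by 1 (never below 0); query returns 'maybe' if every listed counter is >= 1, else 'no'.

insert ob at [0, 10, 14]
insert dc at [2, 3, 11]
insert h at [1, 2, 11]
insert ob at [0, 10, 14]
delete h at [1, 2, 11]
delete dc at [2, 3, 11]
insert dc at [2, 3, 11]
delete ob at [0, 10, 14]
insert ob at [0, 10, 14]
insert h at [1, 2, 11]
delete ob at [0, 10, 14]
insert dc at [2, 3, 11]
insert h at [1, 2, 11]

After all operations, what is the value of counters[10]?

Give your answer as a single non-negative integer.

Step 1: insert ob at [0, 10, 14] -> counters=[1,0,0,0,0,0,0,0,0,0,1,0,0,0,1,0]
Step 2: insert dc at [2, 3, 11] -> counters=[1,0,1,1,0,0,0,0,0,0,1,1,0,0,1,0]
Step 3: insert h at [1, 2, 11] -> counters=[1,1,2,1,0,0,0,0,0,0,1,2,0,0,1,0]
Step 4: insert ob at [0, 10, 14] -> counters=[2,1,2,1,0,0,0,0,0,0,2,2,0,0,2,0]
Step 5: delete h at [1, 2, 11] -> counters=[2,0,1,1,0,0,0,0,0,0,2,1,0,0,2,0]
Step 6: delete dc at [2, 3, 11] -> counters=[2,0,0,0,0,0,0,0,0,0,2,0,0,0,2,0]
Step 7: insert dc at [2, 3, 11] -> counters=[2,0,1,1,0,0,0,0,0,0,2,1,0,0,2,0]
Step 8: delete ob at [0, 10, 14] -> counters=[1,0,1,1,0,0,0,0,0,0,1,1,0,0,1,0]
Step 9: insert ob at [0, 10, 14] -> counters=[2,0,1,1,0,0,0,0,0,0,2,1,0,0,2,0]
Step 10: insert h at [1, 2, 11] -> counters=[2,1,2,1,0,0,0,0,0,0,2,2,0,0,2,0]
Step 11: delete ob at [0, 10, 14] -> counters=[1,1,2,1,0,0,0,0,0,0,1,2,0,0,1,0]
Step 12: insert dc at [2, 3, 11] -> counters=[1,1,3,2,0,0,0,0,0,0,1,3,0,0,1,0]
Step 13: insert h at [1, 2, 11] -> counters=[1,2,4,2,0,0,0,0,0,0,1,4,0,0,1,0]
Final counters=[1,2,4,2,0,0,0,0,0,0,1,4,0,0,1,0] -> counters[10]=1

Answer: 1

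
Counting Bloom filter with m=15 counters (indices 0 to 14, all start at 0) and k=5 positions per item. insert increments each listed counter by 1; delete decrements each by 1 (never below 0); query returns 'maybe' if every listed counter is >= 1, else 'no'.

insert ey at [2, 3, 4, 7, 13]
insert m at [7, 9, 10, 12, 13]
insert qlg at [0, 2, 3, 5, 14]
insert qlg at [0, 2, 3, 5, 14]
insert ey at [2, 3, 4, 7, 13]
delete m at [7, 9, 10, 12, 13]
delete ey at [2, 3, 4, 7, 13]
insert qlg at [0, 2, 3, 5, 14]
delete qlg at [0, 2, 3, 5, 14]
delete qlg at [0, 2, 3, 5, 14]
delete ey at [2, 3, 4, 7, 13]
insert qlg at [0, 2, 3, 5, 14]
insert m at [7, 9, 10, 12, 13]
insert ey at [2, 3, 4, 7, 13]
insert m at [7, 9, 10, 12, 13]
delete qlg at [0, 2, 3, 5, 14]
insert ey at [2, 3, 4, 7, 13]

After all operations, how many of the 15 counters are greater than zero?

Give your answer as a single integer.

Step 1: insert ey at [2, 3, 4, 7, 13] -> counters=[0,0,1,1,1,0,0,1,0,0,0,0,0,1,0]
Step 2: insert m at [7, 9, 10, 12, 13] -> counters=[0,0,1,1,1,0,0,2,0,1,1,0,1,2,0]
Step 3: insert qlg at [0, 2, 3, 5, 14] -> counters=[1,0,2,2,1,1,0,2,0,1,1,0,1,2,1]
Step 4: insert qlg at [0, 2, 3, 5, 14] -> counters=[2,0,3,3,1,2,0,2,0,1,1,0,1,2,2]
Step 5: insert ey at [2, 3, 4, 7, 13] -> counters=[2,0,4,4,2,2,0,3,0,1,1,0,1,3,2]
Step 6: delete m at [7, 9, 10, 12, 13] -> counters=[2,0,4,4,2,2,0,2,0,0,0,0,0,2,2]
Step 7: delete ey at [2, 3, 4, 7, 13] -> counters=[2,0,3,3,1,2,0,1,0,0,0,0,0,1,2]
Step 8: insert qlg at [0, 2, 3, 5, 14] -> counters=[3,0,4,4,1,3,0,1,0,0,0,0,0,1,3]
Step 9: delete qlg at [0, 2, 3, 5, 14] -> counters=[2,0,3,3,1,2,0,1,0,0,0,0,0,1,2]
Step 10: delete qlg at [0, 2, 3, 5, 14] -> counters=[1,0,2,2,1,1,0,1,0,0,0,0,0,1,1]
Step 11: delete ey at [2, 3, 4, 7, 13] -> counters=[1,0,1,1,0,1,0,0,0,0,0,0,0,0,1]
Step 12: insert qlg at [0, 2, 3, 5, 14] -> counters=[2,0,2,2,0,2,0,0,0,0,0,0,0,0,2]
Step 13: insert m at [7, 9, 10, 12, 13] -> counters=[2,0,2,2,0,2,0,1,0,1,1,0,1,1,2]
Step 14: insert ey at [2, 3, 4, 7, 13] -> counters=[2,0,3,3,1,2,0,2,0,1,1,0,1,2,2]
Step 15: insert m at [7, 9, 10, 12, 13] -> counters=[2,0,3,3,1,2,0,3,0,2,2,0,2,3,2]
Step 16: delete qlg at [0, 2, 3, 5, 14] -> counters=[1,0,2,2,1,1,0,3,0,2,2,0,2,3,1]
Step 17: insert ey at [2, 3, 4, 7, 13] -> counters=[1,0,3,3,2,1,0,4,0,2,2,0,2,4,1]
Final counters=[1,0,3,3,2,1,0,4,0,2,2,0,2,4,1] -> 11 nonzero

Answer: 11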